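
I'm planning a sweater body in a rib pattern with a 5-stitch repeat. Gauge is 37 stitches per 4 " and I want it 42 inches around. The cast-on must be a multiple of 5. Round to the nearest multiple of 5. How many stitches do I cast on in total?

37 / 4 = 9.25 sts per inch.
42 × 9.25 = 388.50 sts.
Nearest multiple of 5: 390.

Cast on 390 stitches.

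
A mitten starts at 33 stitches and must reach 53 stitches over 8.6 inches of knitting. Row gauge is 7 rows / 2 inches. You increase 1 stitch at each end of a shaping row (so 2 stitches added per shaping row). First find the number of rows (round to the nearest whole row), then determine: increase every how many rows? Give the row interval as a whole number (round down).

Increase every 3rd row.

Rows = 8.6 × 3.5 = 30.1 → 30 rows.
Stitches to add: 20 → 10 shaping rows (at 2 st each).
30 / 10 = 3.00 → every 3 rows.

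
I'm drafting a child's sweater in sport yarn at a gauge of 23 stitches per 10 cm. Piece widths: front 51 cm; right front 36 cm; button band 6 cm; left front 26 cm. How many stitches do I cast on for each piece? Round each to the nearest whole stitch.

front 117; right front 83; button band 14; left front 60.

Rate = 23/10 = 2.3 sts per cm.
front: 51 × 2.3 = 117.30 → 117.
right front: 36 × 2.3 = 82.80 → 83.
button band: 6 × 2.3 = 13.80 → 14.
left front: 26 × 2.3 = 59.80 → 60.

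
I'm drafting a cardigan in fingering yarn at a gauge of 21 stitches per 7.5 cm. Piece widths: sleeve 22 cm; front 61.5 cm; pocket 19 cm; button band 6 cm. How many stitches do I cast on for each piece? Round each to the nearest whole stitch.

Rate = 21/7.5 = 2.8 sts per cm.
sleeve: 22 × 2.8 = 61.60 → 62.
front: 61.5 × 2.8 = 172.20 → 172.
pocket: 19 × 2.8 = 53.20 → 53.
button band: 6 × 2.8 = 16.80 → 17.

sleeve 62; front 172; pocket 53; button band 17.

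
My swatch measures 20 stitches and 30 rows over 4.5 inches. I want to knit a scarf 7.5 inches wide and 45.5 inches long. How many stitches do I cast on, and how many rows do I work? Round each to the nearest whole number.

Cast on 33 stitches and work 303 rows.

Stitch gauge = 20/4.5 = 4.444 sts/in; 7.5 × 4.444 = 33.33 → 33 sts.
Row gauge = 30/4.5 = 6.667 rows/in; 45.5 × 6.667 = 303.33 → 303 rows.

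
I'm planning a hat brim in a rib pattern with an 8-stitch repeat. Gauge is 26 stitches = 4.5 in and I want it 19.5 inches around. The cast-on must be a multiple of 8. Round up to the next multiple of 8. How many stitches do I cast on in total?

26 / 4.5 = 5.778 sts per inch.
19.5 × 5.778 = 112.67 sts.
Next multiple of 8: 120.

120 stitches.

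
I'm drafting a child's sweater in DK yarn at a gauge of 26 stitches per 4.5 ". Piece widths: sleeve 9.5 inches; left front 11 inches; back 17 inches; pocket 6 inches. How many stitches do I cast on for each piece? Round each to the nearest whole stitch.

Rate = 26/4.5 = 5.778 sts per in.
sleeve: 9.5 × 5.778 = 54.89 → 55.
left front: 11 × 5.778 = 63.56 → 64.
back: 17 × 5.778 = 98.22 → 98.
pocket: 6 × 5.778 = 34.67 → 35.

sleeve 55; left front 64; back 98; pocket 35.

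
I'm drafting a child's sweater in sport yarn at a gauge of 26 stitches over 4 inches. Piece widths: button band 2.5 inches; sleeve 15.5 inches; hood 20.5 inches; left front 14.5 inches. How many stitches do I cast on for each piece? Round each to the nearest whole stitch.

button band 16; sleeve 101; hood 133; left front 94.

Rate = 26/4 = 6.5 sts per in.
button band: 2.5 × 6.5 = 16.25 → 16.
sleeve: 15.5 × 6.5 = 100.75 → 101.
hood: 20.5 × 6.5 = 133.25 → 133.
left front: 14.5 × 6.5 = 94.25 → 94.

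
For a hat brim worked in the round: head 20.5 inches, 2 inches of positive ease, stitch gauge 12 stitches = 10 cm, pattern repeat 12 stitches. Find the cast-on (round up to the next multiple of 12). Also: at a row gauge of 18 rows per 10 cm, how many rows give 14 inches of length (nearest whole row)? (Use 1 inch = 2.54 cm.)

Cast on 72 stitches; work 64 rows.

Finished = 20.5 + 2 = 22.5 inches.
22.5 inches × 2.54 = 57.15 cm.
12/10 = 1.2 sts per cm; 57.15 × 1.2 = 68.58 sts.
Next multiple of 12 → 72.
14 inches = 35.56 cm; × 1.8 = 64.01 → 64 rows.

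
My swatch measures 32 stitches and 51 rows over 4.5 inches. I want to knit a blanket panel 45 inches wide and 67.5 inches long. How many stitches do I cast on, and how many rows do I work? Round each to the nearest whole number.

Stitch gauge = 32/4.5 = 7.111 sts/in; 45 × 7.111 = 320.00 → 320 sts.
Row gauge = 51/4.5 = 11.333 rows/in; 67.5 × 11.333 = 765.00 → 765 rows.

Cast on 320 stitches and work 765 rows.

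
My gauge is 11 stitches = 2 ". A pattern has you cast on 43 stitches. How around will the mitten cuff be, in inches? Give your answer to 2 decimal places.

11 stitches / 2 inch = 5.5 stitches per inch.
43 / 5.5 = 7.818 inches.

7.82 inches.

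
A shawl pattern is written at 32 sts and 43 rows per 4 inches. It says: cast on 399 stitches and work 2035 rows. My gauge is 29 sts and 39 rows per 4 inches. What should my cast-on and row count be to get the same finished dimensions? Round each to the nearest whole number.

Cast on 362 stitches; work 1846 rows.

Stitches: 399 × 29/32 = 361.59 → 362.
Rows: 2035 × 39/43 = 1845.70 → 1846.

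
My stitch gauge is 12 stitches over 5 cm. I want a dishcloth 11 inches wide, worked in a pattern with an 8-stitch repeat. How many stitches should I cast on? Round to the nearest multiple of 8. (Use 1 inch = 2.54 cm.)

11 in = 11 × 2.54 = 27.94 cm.
12 / 5 = 2.4 sts/cm.
27.94 × 2.4 = 67.06 sts.
→ 64.

Cast on 64 stitches.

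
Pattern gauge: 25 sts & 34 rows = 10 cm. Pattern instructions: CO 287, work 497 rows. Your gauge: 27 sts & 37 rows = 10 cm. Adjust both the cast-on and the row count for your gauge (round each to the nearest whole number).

Cast on 310 stitches; work 541 rows.

Stitches: 287 × 27/25 = 309.96 → 310.
Rows: 497 × 37/34 = 540.85 → 541.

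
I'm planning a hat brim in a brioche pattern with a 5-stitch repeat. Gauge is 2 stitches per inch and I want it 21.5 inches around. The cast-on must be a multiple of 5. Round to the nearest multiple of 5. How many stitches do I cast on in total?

2 / 1 = 2 sts per inch.
21.5 × 2 = 43.00 sts.
Nearest multiple of 5: 45.

Cast on 45 stitches.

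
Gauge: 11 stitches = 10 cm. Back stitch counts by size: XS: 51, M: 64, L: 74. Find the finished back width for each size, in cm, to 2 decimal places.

XS 46.36 cm; M 58.18 cm; L 67.27 cm.

11/10 = 1.1 sts per cm.
XS: 51 / 1.1 = 46.364 → 46.36 cm.
M: 64 / 1.1 = 58.182 → 58.18 cm.
L: 74 / 1.1 = 67.273 → 67.27 cm.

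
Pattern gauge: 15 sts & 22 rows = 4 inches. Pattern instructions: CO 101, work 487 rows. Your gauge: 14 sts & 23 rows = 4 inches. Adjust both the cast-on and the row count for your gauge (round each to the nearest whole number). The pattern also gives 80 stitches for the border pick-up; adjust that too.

Stitches: 101 × 14/15 = 94.27 → 94.
Rows: 487 × 23/22 = 509.14 → 509.
border pick-up: 80 × 14/15 = 74.67 → 75.

Cast on 94 stitches; work 509 rows; border pick-up 75 stitches.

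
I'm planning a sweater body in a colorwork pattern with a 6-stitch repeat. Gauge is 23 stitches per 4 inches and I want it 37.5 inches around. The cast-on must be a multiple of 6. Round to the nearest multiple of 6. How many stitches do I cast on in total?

216 stitches.

23 / 4 = 5.75 sts per inch.
37.5 × 5.75 = 215.62 sts.
Nearest multiple of 6: 216.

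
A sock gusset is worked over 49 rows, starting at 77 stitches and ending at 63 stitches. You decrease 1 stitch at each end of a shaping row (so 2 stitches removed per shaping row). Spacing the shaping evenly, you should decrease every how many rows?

Decrease every 7th row.

Stitches to remove: |63 − 77| = 14.
Shaping rows needed: 14 / 2 = 7.
49 rows / 7 = every 7 rows.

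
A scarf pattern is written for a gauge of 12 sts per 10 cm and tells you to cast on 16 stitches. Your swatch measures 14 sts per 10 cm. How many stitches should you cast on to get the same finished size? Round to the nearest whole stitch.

CO 19 sts.

Scale factor = 14 / 12 = 1.167.
16 × 14 / 12 = 18.67 sts.
→ 19 sts.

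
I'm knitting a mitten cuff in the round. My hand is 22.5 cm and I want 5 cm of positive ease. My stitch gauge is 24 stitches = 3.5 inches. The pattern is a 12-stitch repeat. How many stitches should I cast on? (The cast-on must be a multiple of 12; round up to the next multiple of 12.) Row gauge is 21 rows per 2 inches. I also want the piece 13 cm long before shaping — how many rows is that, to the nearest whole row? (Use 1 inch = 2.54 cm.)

Cast on 84 stitches; work 54 rows.

Finished = 22.5 + 5 = 27.5 cm.
27.5 cm × 1/2.54 = 10.83 inches.
24/3.5 = 6.857 sts per in; 10.83 × 6.857 = 74.24 sts.
Next multiple of 12 → 84.
13 cm = 5.12 inches; × 10.5 = 53.74 → 54 rows.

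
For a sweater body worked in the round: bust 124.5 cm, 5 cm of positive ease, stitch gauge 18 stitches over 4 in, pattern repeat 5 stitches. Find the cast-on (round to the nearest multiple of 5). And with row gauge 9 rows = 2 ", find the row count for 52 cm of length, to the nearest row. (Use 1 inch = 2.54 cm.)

Finished = 124.5 + 5 = 129.5 cm.
129.5 cm × 1/2.54 = 50.98 inches.
18/4 = 4.5 sts per in; 50.98 × 4.5 = 229.43 sts.
Nearest multiple of 5 → 230.
52 cm = 20.47 inches; × 4.5 = 92.13 → 92 rows.

Cast on 230 stitches; work 92 rows.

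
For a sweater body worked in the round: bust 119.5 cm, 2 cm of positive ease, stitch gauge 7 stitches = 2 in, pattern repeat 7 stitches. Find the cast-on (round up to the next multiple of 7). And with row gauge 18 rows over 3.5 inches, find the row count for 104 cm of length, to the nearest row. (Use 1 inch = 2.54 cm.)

Finished = 119.5 + 2 = 121.5 cm.
121.5 cm × 1/2.54 = 47.83 inches.
7/2 = 3.5 sts per in; 47.83 × 3.5 = 167.42 sts.
Next multiple of 7 → 168.
104 cm = 40.94 inches; × 5.143 = 210.57 → 211 rows.

Cast on 168 stitches; work 211 rows.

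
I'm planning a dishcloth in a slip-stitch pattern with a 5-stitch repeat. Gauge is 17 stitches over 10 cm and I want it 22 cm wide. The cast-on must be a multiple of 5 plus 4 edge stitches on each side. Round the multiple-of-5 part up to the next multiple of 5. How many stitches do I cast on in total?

Cast on 38 stitches.

17 / 10 = 1.7 sts per cm.
22 × 1.7 = 37.40 sts.
Less 8 edge sts → 29.40 for the repeat.
Next multiple of 5: 30.
Add back 8 edge sts → 38.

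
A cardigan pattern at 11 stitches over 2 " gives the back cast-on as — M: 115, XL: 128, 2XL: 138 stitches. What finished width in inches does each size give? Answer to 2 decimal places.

M 20.91 inches; XL 23.27 inches; 2XL 25.09 inches.

11/2 = 5.5 sts per in.
M: 115 / 5.5 = 20.909 → 20.91 in.
XL: 128 / 5.5 = 23.273 → 23.27 in.
2XL: 138 / 5.5 = 25.091 → 25.09 in.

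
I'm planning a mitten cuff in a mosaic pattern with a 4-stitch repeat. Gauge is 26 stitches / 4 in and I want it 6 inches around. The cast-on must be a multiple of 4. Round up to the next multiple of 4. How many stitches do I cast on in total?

26 / 4 = 6.5 sts per inch.
6 × 6.5 = 39.00 sts.
Next multiple of 4: 40.

Cast on 40 stitches.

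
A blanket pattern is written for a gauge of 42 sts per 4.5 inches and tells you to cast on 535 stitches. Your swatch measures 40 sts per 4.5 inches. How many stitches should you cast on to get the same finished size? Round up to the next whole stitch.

Cast on 510 stitches.

Scale factor = 40 / 42 = 0.952.
535 × 40 / 42 = 509.52 sts.
→ 510 sts.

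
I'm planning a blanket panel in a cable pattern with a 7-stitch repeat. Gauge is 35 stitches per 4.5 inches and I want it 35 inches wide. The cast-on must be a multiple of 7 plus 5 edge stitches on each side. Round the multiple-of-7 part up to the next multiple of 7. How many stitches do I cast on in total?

Cast on 276 stitches.

35 / 4.5 = 7.778 sts per inch.
35 × 7.778 = 272.22 sts.
Less 10 edge sts → 262.22 for the repeat.
Next multiple of 7: 266.
Add back 10 edge sts → 276.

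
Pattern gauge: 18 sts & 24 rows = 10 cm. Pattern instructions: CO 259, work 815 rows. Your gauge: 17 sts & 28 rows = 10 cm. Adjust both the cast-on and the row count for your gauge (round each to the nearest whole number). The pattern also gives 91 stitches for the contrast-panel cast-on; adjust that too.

Cast on 245 stitches; work 951 rows; contrast-panel cast-on 86 stitches.

Stitches: 259 × 17/18 = 244.61 → 245.
Rows: 815 × 28/24 = 950.83 → 951.
contrast-panel cast-on: 91 × 17/18 = 85.94 → 86.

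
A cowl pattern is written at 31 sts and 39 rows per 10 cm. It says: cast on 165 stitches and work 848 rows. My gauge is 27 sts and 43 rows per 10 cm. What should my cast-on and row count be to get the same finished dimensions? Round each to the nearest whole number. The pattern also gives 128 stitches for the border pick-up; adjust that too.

Cast on 144 stitches; work 935 rows; border pick-up 111 stitches.

Stitches: 165 × 27/31 = 143.71 → 144.
Rows: 848 × 43/39 = 934.97 → 935.
border pick-up: 128 × 27/31 = 111.48 → 111.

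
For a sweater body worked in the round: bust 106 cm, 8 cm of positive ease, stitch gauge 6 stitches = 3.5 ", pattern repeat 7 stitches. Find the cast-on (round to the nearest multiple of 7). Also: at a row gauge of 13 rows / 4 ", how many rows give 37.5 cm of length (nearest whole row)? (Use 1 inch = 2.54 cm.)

Finished = 106 + 8 = 114 cm.
114 cm × 1/2.54 = 44.88 inches.
6/3.5 = 1.714 sts per in; 44.88 × 1.714 = 76.94 sts.
Nearest multiple of 7 → 77.
37.5 cm = 14.76 inches; × 3.25 = 47.98 → 48 rows.

Cast on 77 stitches; work 48 rows.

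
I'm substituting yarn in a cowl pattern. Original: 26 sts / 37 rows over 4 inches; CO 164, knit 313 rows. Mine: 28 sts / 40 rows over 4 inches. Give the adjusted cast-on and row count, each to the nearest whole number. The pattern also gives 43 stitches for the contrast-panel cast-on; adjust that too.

Cast on 177 stitches; work 338 rows; contrast-panel cast-on 46 stitches.

Stitches: 164 × 28/26 = 176.62 → 177.
Rows: 313 × 40/37 = 338.38 → 338.
contrast-panel cast-on: 43 × 28/26 = 46.31 → 46.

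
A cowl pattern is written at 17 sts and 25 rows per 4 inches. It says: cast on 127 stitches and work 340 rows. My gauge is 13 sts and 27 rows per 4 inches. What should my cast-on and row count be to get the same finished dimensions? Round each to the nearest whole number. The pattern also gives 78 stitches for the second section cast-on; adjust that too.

Cast on 97 stitches; work 367 rows; second section cast-on 60 stitches.

Stitches: 127 × 13/17 = 97.12 → 97.
Rows: 340 × 27/25 = 367.20 → 367.
second section cast-on: 78 × 13/17 = 59.65 → 60.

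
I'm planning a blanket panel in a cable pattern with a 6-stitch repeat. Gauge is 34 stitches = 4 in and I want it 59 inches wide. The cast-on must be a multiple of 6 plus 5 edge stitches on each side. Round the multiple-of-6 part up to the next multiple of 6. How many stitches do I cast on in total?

34 / 4 = 8.5 sts per inch.
59 × 8.5 = 501.50 sts.
Less 10 edge sts → 491.50 for the repeat.
Next multiple of 6: 492.
Add back 10 edge sts → 502.

Cast on 502 stitches.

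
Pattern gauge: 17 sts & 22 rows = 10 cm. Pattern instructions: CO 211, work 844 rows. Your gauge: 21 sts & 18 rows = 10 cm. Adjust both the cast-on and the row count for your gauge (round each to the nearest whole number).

Cast on 261 stitches; work 691 rows.

Stitches: 211 × 21/17 = 260.65 → 261.
Rows: 844 × 18/22 = 690.55 → 691.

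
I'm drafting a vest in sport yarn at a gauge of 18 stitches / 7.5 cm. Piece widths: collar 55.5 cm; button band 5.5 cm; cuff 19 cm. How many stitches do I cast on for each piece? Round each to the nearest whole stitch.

Rate = 18/7.5 = 2.4 sts per cm.
collar: 55.5 × 2.4 = 133.20 → 133.
button band: 5.5 × 2.4 = 13.20 → 13.
cuff: 19 × 2.4 = 45.60 → 46.

collar 133; button band 13; cuff 46.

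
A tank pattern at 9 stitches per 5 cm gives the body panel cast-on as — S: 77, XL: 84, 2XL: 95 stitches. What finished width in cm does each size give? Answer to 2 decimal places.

9/5 = 1.8 sts per cm.
S: 77 / 1.8 = 42.778 → 42.78 cm.
XL: 84 / 1.8 = 46.667 → 46.67 cm.
2XL: 95 / 1.8 = 52.778 → 52.78 cm.

S 42.78 cm; XL 46.67 cm; 2XL 52.78 cm.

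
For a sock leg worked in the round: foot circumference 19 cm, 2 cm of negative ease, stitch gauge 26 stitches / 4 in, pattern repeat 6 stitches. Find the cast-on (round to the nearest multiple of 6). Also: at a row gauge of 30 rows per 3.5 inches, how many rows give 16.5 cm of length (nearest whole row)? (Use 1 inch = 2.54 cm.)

Cast on 42 stitches; work 56 rows.

Finished = 19 − 2 = 17 cm.
17 cm × 1/2.54 = 6.69 inches.
26/4 = 6.5 sts per in; 6.69 × 6.5 = 43.50 sts.
Nearest multiple of 6 → 42.
16.5 cm = 6.50 inches; × 8.571 = 55.68 → 56 rows.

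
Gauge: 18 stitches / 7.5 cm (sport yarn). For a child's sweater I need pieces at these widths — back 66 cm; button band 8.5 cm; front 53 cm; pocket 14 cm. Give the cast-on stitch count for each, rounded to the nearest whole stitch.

back 158; button band 20; front 127; pocket 34.

Rate = 18/7.5 = 2.4 sts per cm.
back: 66 × 2.4 = 158.40 → 158.
button band: 8.5 × 2.4 = 20.40 → 20.
front: 53 × 2.4 = 127.20 → 127.
pocket: 14 × 2.4 = 33.60 → 34.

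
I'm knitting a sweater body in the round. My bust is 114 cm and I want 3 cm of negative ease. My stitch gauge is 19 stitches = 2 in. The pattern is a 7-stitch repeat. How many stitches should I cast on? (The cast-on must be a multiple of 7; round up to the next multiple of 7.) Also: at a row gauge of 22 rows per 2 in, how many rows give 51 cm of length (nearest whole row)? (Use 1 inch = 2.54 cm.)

Finished = 114 − 3 = 111 cm.
111 cm × 1/2.54 = 43.70 inches.
19/2 = 9.5 sts per in; 43.70 × 9.5 = 415.16 sts.
Next multiple of 7 → 420.
51 cm = 20.08 inches; × 11 = 220.87 → 221 rows.

Cast on 420 stitches; work 221 rows.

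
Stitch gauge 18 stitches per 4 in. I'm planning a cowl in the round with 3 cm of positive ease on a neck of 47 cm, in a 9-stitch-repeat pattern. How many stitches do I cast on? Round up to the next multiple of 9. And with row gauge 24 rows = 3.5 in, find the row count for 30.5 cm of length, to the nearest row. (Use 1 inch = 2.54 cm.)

Finished = 47 + 3 = 50 cm.
50 cm × 1/2.54 = 19.69 inches.
18/4 = 4.5 sts per in; 19.69 × 4.5 = 88.58 sts.
Next multiple of 9 → 90.
30.5 cm = 12.01 inches; × 6.857 = 82.34 → 82 rows.

Cast on 90 stitches; work 82 rows.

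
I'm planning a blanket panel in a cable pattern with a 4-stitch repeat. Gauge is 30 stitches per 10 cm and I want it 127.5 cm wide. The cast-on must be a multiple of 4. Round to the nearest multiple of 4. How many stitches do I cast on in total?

CO 384 sts.

30 / 10 = 3 sts per cm.
127.5 × 3 = 382.50 sts.
Nearest multiple of 4: 384.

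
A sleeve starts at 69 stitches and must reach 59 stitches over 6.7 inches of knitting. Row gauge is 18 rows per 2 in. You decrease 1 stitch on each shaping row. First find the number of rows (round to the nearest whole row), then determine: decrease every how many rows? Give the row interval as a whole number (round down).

Rows = 6.7 × 9 = 60.3 → 60 rows.
Stitches to remove: 10 → 10 shaping rows (at 1 st each).
60 / 10 = 6.00 → every 6 rows.

Decrease every 6th row.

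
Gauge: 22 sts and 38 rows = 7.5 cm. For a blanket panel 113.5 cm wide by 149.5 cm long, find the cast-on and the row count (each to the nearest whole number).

Stitch gauge = 22/7.5 = 2.933 sts/cm; 113.5 × 2.933 = 332.93 → 333 sts.
Row gauge = 38/7.5 = 5.067 rows/cm; 149.5 × 5.067 = 757.47 → 757 rows.

Cast on 333 stitches and work 757 rows.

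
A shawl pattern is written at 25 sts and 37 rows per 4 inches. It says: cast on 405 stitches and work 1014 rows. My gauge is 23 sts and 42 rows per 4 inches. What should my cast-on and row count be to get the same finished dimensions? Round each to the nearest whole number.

Stitches: 405 × 23/25 = 372.60 → 373.
Rows: 1014 × 42/37 = 1151.03 → 1151.

Cast on 373 stitches; work 1151 rows.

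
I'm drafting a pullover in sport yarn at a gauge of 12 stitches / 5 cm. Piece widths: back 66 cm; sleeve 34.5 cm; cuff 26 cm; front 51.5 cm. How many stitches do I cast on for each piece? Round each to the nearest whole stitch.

back 158; sleeve 83; cuff 62; front 124.

Rate = 12/5 = 2.4 sts per cm.
back: 66 × 2.4 = 158.40 → 158.
sleeve: 34.5 × 2.4 = 82.80 → 83.
cuff: 26 × 2.4 = 62.40 → 62.
front: 51.5 × 2.4 = 123.60 → 124.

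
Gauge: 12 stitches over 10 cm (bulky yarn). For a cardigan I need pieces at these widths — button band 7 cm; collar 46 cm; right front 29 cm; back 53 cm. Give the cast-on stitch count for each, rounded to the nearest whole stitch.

Rate = 12/10 = 1.2 sts per cm.
button band: 7 × 1.2 = 8.40 → 8.
collar: 46 × 1.2 = 55.20 → 55.
right front: 29 × 1.2 = 34.80 → 35.
back: 53 × 1.2 = 63.60 → 64.

button band 8; collar 55; right front 35; back 64.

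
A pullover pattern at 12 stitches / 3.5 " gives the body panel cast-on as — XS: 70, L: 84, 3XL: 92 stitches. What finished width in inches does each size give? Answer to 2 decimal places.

XS 20.42 inches; L 24.50 inches; 3XL 26.83 inches.

12/3.5 = 3.429 sts per in.
XS: 70 / 3.429 = 20.417 → 20.42 in.
L: 84 / 3.429 = 24.500 → 24.50 in.
3XL: 92 / 3.429 = 26.833 → 26.83 in.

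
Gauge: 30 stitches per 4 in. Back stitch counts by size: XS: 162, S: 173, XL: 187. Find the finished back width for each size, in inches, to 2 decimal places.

30/4 = 7.5 sts per in.
XS: 162 / 7.5 = 21.600 → 21.60 in.
S: 173 / 7.5 = 23.067 → 23.07 in.
XL: 187 / 7.5 = 24.933 → 24.93 in.

XS 21.60 inches; S 23.07 inches; XL 24.93 inches.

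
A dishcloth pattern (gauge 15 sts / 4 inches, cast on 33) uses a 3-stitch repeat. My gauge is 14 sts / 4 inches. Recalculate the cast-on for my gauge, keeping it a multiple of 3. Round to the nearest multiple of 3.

CO 30 sts.

33 × 14 / 15 = 30.80.
Nearest multiple of 3: 30.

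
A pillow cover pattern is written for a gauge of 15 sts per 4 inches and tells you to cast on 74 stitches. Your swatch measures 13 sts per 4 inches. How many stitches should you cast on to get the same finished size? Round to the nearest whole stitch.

Cast on 64 stitches.

Scale factor = 13 / 15 = 0.867.
74 × 13 / 15 = 64.13 sts.
→ 64 sts.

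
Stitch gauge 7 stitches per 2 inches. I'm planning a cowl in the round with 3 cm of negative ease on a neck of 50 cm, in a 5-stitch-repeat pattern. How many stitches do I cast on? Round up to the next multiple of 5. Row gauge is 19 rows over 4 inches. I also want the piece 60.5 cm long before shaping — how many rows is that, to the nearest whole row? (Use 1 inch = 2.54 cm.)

Cast on 65 stitches; work 113 rows.

Finished = 50 − 3 = 47 cm.
47 cm × 1/2.54 = 18.50 inches.
7/2 = 3.5 sts per in; 18.50 × 3.5 = 64.76 sts.
Next multiple of 5 → 65.
60.5 cm = 23.82 inches; × 4.75 = 113.14 → 113 rows.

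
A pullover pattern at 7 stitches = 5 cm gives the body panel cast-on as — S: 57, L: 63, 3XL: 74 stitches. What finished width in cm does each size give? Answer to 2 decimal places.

S 40.71 cm; L 45.00 cm; 3XL 52.86 cm.

7/5 = 1.4 sts per cm.
S: 57 / 1.4 = 40.714 → 40.71 cm.
L: 63 / 1.4 = 45.000 → 45.00 cm.
3XL: 74 / 1.4 = 52.857 → 52.86 cm.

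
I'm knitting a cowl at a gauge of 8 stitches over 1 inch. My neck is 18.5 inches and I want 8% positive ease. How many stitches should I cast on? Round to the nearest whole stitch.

Cast on 160 stitches.

Finished = 18.5 × 1.08 = 19.98 in.
8 / 1 = 8 sts per inch.
19.98 × 8 = 159.84 sts.
→ 160 sts.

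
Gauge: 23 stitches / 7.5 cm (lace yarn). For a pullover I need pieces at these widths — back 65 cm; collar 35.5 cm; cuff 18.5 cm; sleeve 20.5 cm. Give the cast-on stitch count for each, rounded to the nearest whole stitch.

Rate = 23/7.5 = 3.067 sts per cm.
back: 65 × 3.067 = 199.33 → 199.
collar: 35.5 × 3.067 = 108.87 → 109.
cuff: 18.5 × 3.067 = 56.73 → 57.
sleeve: 20.5 × 3.067 = 62.87 → 63.

back 199; collar 109; cuff 57; sleeve 63.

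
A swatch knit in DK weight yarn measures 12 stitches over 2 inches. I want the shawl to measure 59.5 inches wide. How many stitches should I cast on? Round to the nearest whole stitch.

12 stitches / 2 in = 6 stitches per inch.
59.5 × 6 = 357.00 stitches.

CO 357 sts.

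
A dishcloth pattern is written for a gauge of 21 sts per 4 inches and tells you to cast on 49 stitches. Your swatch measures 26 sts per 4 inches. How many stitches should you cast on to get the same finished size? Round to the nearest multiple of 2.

Scale factor = 26 / 21 = 1.238.
49 × 26 / 21 = 60.67 sts.
→ 60 sts.

Cast on 60 stitches.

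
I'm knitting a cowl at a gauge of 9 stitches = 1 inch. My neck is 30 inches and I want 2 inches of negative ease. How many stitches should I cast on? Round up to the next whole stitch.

Cast on 252 stitches.

Finished = 30 − 2 = 28 in.
9 / 1 = 9 sts per inch.
28.00 × 9 = 252.00 sts.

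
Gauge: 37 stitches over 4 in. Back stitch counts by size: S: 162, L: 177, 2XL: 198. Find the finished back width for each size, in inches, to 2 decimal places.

37/4 = 9.25 sts per in.
S: 162 / 9.25 = 17.514 → 17.51 in.
L: 177 / 9.25 = 19.135 → 19.14 in.
2XL: 198 / 9.25 = 21.405 → 21.41 in.

S 17.51 inches; L 19.14 inches; 2XL 21.41 inches.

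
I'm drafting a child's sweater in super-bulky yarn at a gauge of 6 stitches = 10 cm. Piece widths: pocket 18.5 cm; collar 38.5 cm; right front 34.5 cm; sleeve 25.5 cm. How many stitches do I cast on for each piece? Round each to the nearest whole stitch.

Rate = 6/10 = 0.6 sts per cm.
pocket: 18.5 × 0.6 = 11.10 → 11.
collar: 38.5 × 0.6 = 23.10 → 23.
right front: 34.5 × 0.6 = 20.70 → 21.
sleeve: 25.5 × 0.6 = 15.30 → 15.

pocket 11; collar 23; right front 21; sleeve 15.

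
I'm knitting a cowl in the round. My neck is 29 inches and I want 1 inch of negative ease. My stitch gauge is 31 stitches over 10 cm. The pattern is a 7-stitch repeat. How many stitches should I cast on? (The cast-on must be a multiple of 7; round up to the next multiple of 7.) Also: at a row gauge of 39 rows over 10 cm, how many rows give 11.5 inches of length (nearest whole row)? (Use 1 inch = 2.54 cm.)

Cast on 224 stitches; work 114 rows.

Finished = 29 − 1 = 28 inches.
28 inches × 2.54 = 71.12 cm.
31/10 = 3.1 sts per cm; 71.12 × 3.1 = 220.47 sts.
Next multiple of 7 → 224.
11.5 inches = 29.21 cm; × 3.9 = 113.92 → 114 rows.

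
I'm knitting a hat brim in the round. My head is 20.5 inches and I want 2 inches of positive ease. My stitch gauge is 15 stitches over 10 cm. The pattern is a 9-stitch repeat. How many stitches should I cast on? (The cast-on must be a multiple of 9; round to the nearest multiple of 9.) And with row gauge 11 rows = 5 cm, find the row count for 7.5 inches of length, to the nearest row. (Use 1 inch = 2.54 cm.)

Finished = 20.5 + 2 = 22.5 inches.
22.5 inches × 2.54 = 57.15 cm.
15/10 = 1.5 sts per cm; 57.15 × 1.5 = 85.72 sts.
Nearest multiple of 9 → 90.
7.5 inches = 19.05 cm; × 2.2 = 41.91 → 42 rows.

Cast on 90 stitches; work 42 rows.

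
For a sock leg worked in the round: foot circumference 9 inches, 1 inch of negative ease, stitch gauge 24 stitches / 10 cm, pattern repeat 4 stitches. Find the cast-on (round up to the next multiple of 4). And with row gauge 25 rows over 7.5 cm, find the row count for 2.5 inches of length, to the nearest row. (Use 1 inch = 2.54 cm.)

Cast on 52 stitches; work 21 rows.

Finished = 9 − 1 = 8 inches.
8 inches × 2.54 = 20.32 cm.
24/10 = 2.4 sts per cm; 20.32 × 2.4 = 48.77 sts.
Next multiple of 4 → 52.
2.5 inches = 6.35 cm; × 3.333 = 21.17 → 21 rows.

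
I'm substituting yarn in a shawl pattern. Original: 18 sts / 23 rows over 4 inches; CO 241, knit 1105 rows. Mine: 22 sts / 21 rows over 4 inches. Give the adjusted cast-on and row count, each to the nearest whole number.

Cast on 295 stitches; work 1009 rows.

Stitches: 241 × 22/18 = 294.56 → 295.
Rows: 1105 × 21/23 = 1008.91 → 1009.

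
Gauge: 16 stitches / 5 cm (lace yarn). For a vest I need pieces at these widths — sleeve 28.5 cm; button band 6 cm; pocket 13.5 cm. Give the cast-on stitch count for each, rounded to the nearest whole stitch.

sleeve 91; button band 19; pocket 43.

Rate = 16/5 = 3.2 sts per cm.
sleeve: 28.5 × 3.2 = 91.20 → 91.
button band: 6 × 3.2 = 19.20 → 19.
pocket: 13.5 × 3.2 = 43.20 → 43.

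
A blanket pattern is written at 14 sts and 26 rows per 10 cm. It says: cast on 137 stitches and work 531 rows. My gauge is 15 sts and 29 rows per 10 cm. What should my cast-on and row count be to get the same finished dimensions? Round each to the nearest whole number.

Stitches: 137 × 15/14 = 146.79 → 147.
Rows: 531 × 29/26 = 592.27 → 592.

Cast on 147 stitches; work 592 rows.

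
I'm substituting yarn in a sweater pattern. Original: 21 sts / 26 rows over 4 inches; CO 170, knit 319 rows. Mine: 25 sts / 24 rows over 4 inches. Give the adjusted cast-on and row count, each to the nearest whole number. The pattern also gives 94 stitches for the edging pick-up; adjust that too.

Stitches: 170 × 25/21 = 202.38 → 202.
Rows: 319 × 24/26 = 294.46 → 294.
edging pick-up: 94 × 25/21 = 111.90 → 112.

Cast on 202 stitches; work 294 rows; edging pick-up 112 stitches.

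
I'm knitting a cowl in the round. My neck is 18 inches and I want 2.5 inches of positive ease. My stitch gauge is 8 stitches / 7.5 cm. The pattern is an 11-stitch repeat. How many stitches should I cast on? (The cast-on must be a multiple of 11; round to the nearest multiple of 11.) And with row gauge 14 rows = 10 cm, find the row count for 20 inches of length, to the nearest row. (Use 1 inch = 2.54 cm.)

Finished = 18 + 2.5 = 20.5 inches.
20.5 inches × 2.54 = 52.07 cm.
8/7.5 = 1.067 sts per cm; 52.07 × 1.067 = 55.54 sts.
Nearest multiple of 11 → 55.
20 inches = 50.80 cm; × 1.4 = 71.12 → 71 rows.

Cast on 55 stitches; work 71 rows.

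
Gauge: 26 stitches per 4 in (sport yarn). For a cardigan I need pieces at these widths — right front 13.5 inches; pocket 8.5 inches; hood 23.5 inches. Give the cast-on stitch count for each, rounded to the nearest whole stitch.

Rate = 26/4 = 6.5 sts per in.
right front: 13.5 × 6.5 = 87.75 → 88.
pocket: 8.5 × 6.5 = 55.25 → 55.
hood: 23.5 × 6.5 = 152.75 → 153.

right front 88; pocket 55; hood 153.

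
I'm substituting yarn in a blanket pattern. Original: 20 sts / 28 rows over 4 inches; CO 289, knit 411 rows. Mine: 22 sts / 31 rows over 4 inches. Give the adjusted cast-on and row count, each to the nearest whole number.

Cast on 318 stitches; work 455 rows.

Stitches: 289 × 22/20 = 317.90 → 318.
Rows: 411 × 31/28 = 455.04 → 455.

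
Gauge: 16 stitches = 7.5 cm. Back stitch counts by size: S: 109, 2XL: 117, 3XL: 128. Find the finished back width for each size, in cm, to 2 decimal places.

16/7.5 = 2.133 sts per cm.
S: 109 / 2.133 = 51.094 → 51.09 cm.
2XL: 117 / 2.133 = 54.844 → 54.84 cm.
3XL: 128 / 2.133 = 60.000 → 60.00 cm.

S 51.09 cm; 2XL 54.84 cm; 3XL 60.00 cm.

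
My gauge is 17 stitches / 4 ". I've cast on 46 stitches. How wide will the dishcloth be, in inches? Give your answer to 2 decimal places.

17 stitches / 4 inch = 4.25 stitches per inch.
46 / 4.25 = 10.824 inches.

10.82 inches.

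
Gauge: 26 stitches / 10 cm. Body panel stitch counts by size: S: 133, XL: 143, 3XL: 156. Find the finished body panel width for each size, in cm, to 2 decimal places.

26/10 = 2.6 sts per cm.
S: 133 / 2.6 = 51.154 → 51.15 cm.
XL: 143 / 2.6 = 55.000 → 55.00 cm.
3XL: 156 / 2.6 = 60.000 → 60.00 cm.

S 51.15 cm; XL 55.00 cm; 3XL 60.00 cm.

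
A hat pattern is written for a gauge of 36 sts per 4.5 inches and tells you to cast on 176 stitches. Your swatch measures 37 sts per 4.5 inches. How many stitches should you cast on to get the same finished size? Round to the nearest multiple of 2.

180 stitches.

Scale factor = 37 / 36 = 1.028.
176 × 37 / 36 = 180.89 sts.
→ 180 sts.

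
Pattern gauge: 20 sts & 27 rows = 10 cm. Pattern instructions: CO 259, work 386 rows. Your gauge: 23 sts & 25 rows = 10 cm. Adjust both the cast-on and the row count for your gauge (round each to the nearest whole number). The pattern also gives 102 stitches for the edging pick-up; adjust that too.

Cast on 298 stitches; work 357 rows; edging pick-up 117 stitches.

Stitches: 259 × 23/20 = 297.85 → 298.
Rows: 386 × 25/27 = 357.41 → 357.
edging pick-up: 102 × 23/20 = 117.30 → 117.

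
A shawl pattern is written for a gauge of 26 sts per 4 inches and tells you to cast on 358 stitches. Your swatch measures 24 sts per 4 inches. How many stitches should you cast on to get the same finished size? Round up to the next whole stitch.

Scale factor = 24 / 26 = 0.923.
358 × 24 / 26 = 330.46 sts.
→ 331 sts.

Cast on 331 stitches.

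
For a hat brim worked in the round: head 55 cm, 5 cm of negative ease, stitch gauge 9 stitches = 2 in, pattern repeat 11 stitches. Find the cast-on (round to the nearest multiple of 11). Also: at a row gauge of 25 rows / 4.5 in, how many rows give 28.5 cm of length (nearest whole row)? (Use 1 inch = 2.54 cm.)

Cast on 88 stitches; work 62 rows.

Finished = 55 − 5 = 50 cm.
50 cm × 1/2.54 = 19.69 inches.
9/2 = 4.5 sts per in; 19.69 × 4.5 = 88.58 sts.
Nearest multiple of 11 → 88.
28.5 cm = 11.22 inches; × 5.556 = 62.34 → 62 rows.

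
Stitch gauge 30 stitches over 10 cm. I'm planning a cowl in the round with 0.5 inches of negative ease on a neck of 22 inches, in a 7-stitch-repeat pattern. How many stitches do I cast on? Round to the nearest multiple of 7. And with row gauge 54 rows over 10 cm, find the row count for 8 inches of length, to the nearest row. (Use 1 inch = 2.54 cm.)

Cast on 161 stitches; work 110 rows.

Finished = 22 − 0.5 = 21.5 inches.
21.5 inches × 2.54 = 54.61 cm.
30/10 = 3 sts per cm; 54.61 × 3 = 163.83 sts.
Nearest multiple of 7 → 161.
8 inches = 20.32 cm; × 5.4 = 109.73 → 110 rows.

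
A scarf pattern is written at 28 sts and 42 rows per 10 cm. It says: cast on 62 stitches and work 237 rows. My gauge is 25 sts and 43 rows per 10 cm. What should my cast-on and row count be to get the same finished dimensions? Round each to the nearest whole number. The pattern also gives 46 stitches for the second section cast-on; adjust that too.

Stitches: 62 × 25/28 = 55.36 → 55.
Rows: 237 × 43/42 = 242.64 → 243.
second section cast-on: 46 × 25/28 = 41.07 → 41.

Cast on 55 stitches; work 243 rows; second section cast-on 41 stitches.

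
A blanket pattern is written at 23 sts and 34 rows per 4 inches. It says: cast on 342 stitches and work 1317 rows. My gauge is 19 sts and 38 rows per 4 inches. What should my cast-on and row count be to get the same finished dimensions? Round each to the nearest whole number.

Cast on 283 stitches; work 1472 rows.

Stitches: 342 × 19/23 = 282.52 → 283.
Rows: 1317 × 38/34 = 1471.94 → 1472.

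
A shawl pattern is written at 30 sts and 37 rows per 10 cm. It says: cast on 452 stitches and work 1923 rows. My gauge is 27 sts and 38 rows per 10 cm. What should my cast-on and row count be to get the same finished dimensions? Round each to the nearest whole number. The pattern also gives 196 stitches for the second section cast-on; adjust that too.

Stitches: 452 × 27/30 = 406.80 → 407.
Rows: 1923 × 38/37 = 1974.97 → 1975.
second section cast-on: 196 × 27/30 = 176.40 → 176.

Cast on 407 stitches; work 1975 rows; second section cast-on 176 stitches.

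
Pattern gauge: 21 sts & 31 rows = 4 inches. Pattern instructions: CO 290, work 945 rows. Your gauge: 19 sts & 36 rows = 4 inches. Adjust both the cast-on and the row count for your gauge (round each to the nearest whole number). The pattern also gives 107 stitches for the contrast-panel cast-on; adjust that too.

Cast on 262 stitches; work 1097 rows; contrast-panel cast-on 97 stitches.

Stitches: 290 × 19/21 = 262.38 → 262.
Rows: 945 × 36/31 = 1097.42 → 1097.
contrast-panel cast-on: 107 × 19/21 = 96.81 → 97.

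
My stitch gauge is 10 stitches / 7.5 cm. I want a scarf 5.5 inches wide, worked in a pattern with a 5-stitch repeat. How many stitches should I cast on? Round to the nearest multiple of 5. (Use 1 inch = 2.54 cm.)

20 stitches.

5.5 in = 5.5 × 2.54 = 13.97 cm.
10 / 7.5 = 1.333 sts/cm.
13.97 × 1.333 = 18.63 sts.
→ 20.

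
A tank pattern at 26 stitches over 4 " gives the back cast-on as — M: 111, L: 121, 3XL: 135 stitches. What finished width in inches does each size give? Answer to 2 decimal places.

26/4 = 6.5 sts per in.
M: 111 / 6.5 = 17.077 → 17.08 in.
L: 121 / 6.5 = 18.615 → 18.62 in.
3XL: 135 / 6.5 = 20.769 → 20.77 in.

M 17.08 inches; L 18.62 inches; 3XL 20.77 inches.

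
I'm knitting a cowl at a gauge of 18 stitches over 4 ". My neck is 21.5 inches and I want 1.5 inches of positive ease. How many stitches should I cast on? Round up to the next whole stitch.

104 stitches.

Finished = 21.5 + 1.5 = 23 in.
18 / 4 = 4.5 sts per inch.
23.00 × 4.5 = 103.50 sts.
→ 104 sts.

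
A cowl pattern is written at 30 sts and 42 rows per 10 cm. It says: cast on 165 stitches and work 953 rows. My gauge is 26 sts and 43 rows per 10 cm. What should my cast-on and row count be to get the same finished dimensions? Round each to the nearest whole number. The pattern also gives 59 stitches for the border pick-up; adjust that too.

Stitches: 165 × 26/30 = 143.00 → 143.
Rows: 953 × 43/42 = 975.69 → 976.
border pick-up: 59 × 26/30 = 51.13 → 51.

Cast on 143 stitches; work 976 rows; border pick-up 51 stitches.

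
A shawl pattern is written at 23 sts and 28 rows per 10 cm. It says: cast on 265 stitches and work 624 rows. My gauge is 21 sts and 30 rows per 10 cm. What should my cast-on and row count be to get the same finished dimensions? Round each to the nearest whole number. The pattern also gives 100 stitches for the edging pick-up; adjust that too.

Stitches: 265 × 21/23 = 241.96 → 242.
Rows: 624 × 30/28 = 668.57 → 669.
edging pick-up: 100 × 21/23 = 91.30 → 91.

Cast on 242 stitches; work 669 rows; edging pick-up 91 stitches.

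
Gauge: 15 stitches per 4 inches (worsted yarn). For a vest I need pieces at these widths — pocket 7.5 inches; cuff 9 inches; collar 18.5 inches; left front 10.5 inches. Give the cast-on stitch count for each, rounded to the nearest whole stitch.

pocket 28; cuff 34; collar 69; left front 39.

Rate = 15/4 = 3.75 sts per in.
pocket: 7.5 × 3.75 = 28.12 → 28.
cuff: 9 × 3.75 = 33.75 → 34.
collar: 18.5 × 3.75 = 69.38 → 69.
left front: 10.5 × 3.75 = 39.38 → 39.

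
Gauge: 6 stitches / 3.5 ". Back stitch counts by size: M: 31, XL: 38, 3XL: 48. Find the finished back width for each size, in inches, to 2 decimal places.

6/3.5 = 1.714 sts per in.
M: 31 / 1.714 = 18.083 → 18.08 in.
XL: 38 / 1.714 = 22.167 → 22.17 in.
3XL: 48 / 1.714 = 28.000 → 28.00 in.

M 18.08 inches; XL 22.17 inches; 3XL 28.00 inches.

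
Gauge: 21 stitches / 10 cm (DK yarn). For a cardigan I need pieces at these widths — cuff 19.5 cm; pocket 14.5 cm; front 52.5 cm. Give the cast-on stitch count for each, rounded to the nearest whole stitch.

cuff 41; pocket 30; front 110.

Rate = 21/10 = 2.1 sts per cm.
cuff: 19.5 × 2.1 = 40.95 → 41.
pocket: 14.5 × 2.1 = 30.45 → 30.
front: 52.5 × 2.1 = 110.25 → 110.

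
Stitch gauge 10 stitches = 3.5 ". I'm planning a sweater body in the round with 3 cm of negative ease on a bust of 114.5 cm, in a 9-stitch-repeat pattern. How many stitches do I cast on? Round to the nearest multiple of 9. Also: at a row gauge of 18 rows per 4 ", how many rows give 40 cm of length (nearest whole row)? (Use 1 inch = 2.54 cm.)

Finished = 114.5 − 3 = 111.5 cm.
111.5 cm × 1/2.54 = 43.90 inches.
10/3.5 = 2.857 sts per in; 43.90 × 2.857 = 125.42 sts.
Nearest multiple of 9 → 126.
40 cm = 15.75 inches; × 4.5 = 70.87 → 71 rows.

Cast on 126 stitches; work 71 rows.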